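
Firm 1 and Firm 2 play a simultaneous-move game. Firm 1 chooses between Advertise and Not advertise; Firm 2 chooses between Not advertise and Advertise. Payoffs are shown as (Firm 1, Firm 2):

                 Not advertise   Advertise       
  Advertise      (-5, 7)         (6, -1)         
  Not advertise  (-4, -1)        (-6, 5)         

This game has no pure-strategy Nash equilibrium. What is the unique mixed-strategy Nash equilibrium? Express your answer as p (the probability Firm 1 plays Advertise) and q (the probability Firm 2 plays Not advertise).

p = 3/7, q = 12/13

In a mixed equilibrium Firm 2 is indifferent between Not advertise and Advertise; this condition fixes p.
  Firm 2's payoff from Not advertise: p·7 + (1−p)·(-1) = 8p - 1
  Firm 2's payoff from Advertise: p·(-1) + (1−p)·5 = -6p + 5
  8p - 1 = -6p + 5  ⇒  14p = 6  ⇒  p = 3/7.
In a mixed equilibrium Firm 1 is indifferent between Advertise and Not advertise; this condition fixes q.
  Firm 1's expected payoff from Advertise: q·(-5) + (1−q)·6 = -11q + 6
  Firm 1's expected payoff from Not advertise: q·(-4) + (1−q)·(-6) = 2q - 6
  -11q + 6 = 2q - 6  ⇒  -13q = -12  ⇒  q = 12/13.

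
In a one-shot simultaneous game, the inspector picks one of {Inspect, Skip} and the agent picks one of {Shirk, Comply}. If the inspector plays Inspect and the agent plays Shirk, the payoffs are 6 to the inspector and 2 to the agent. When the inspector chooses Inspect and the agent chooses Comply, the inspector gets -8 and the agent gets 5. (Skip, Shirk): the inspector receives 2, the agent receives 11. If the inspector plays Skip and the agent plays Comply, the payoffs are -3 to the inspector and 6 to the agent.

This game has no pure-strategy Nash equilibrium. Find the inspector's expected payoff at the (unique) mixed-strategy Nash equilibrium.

-2/9

In a mixed equilibrium the inspector is indifferent between Inspect and Skip; this condition fixes q.
  the inspector's payoff to Inspect: q·6 + (1−q)·(-8) = 14q - 8
  the inspector's payoff to Skip: q·2 + (1−q)·(-3) = 5q - 3
  14q - 8 = 5q - 3  ⇒  9q = 5  ⇒  q = 5/9.
At equilibrium the inspector is indifferent across rows, so the inspector's payoff equals the payoff from Inspect: (5/9)·6 + (4/9)·(-8) = -2/9.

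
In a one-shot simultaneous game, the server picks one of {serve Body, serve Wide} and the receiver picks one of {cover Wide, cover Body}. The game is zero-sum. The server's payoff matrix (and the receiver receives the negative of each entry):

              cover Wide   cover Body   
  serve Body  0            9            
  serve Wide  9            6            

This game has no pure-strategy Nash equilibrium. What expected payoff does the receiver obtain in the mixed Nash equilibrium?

For the receiver to be willing to mix, the receiver must be indifferent between cover Wide and cover Body, which pins down the server's mix.
  the receiver's payoff to cover Wide: p·0 + (1−p)·(-9) = 9p - 9
  the receiver's payoff to cover Body: p·(-9) + (1−p)·(-6) = -3p - 6
  9p - 9 = -3p - 6  ⇒  12p = 3  ⇒  p = 1/4.
At equilibrium the receiver is indifferent across columns, so the receiver's payoff equals the payoff from cover Wide: (1/4)·0 + (3/4)·(-9) = -27/4.

-27/4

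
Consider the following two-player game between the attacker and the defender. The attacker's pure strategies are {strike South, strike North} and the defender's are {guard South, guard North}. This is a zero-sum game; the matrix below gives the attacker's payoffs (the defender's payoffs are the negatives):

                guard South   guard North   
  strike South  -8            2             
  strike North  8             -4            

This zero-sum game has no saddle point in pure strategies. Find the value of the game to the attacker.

v = -8/11

In a mixed equilibrium the attacker is indifferent between strike South and strike North; this condition fixes q.
  the attacker's payoff from strike South: q·(-8) + (1−q)·2 = -10q + 2
  the attacker's payoff from strike North: q·8 + (1−q)·(-4) = 12q - 4
  -10q + 2 = 12q - 4  ⇒  -22q = -6  ⇒  q = 3/11.
The value is the attacker's expected payoff against this mix (using strike South): (3/11)·(-8) + (8/11)·2 = -8/11.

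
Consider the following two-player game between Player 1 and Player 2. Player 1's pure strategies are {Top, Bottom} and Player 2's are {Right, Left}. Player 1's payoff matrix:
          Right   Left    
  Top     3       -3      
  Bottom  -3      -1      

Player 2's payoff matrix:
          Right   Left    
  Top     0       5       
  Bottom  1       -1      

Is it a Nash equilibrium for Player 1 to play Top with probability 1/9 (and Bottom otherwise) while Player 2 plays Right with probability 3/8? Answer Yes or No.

No

Given Player 1's mix p = 1/9, Player 2's payoff from Right is 8/9 but from Left is -1/3. Player 2 strictly prefers Right, so Player 2 would not mix.
So the proposed profile is not a Nash equilibrium.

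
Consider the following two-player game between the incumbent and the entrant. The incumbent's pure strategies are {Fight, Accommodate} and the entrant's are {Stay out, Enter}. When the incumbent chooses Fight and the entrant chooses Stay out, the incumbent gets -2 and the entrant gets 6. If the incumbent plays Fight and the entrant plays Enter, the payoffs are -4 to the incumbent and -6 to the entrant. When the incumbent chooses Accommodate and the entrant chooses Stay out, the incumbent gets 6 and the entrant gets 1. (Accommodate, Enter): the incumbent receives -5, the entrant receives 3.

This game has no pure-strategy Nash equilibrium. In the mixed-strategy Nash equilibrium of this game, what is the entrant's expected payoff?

12/7

Set the entrant's expected payoff from Stay out equal to that from Enter:
  the entrant's payoff from Stay out: p·6 + (1−p)·1 = 5p + 1
  the entrant's payoff from Enter: p·(-6) + (1−p)·3 = -9p + 3
  5p + 1 = -9p + 3  ⇒  14p = 2  ⇒  p = 1/7.
At equilibrium the entrant is indifferent across columns, so the entrant's payoff equals the payoff from Stay out: (1/7)·6 + (6/7)·1 = 12/7.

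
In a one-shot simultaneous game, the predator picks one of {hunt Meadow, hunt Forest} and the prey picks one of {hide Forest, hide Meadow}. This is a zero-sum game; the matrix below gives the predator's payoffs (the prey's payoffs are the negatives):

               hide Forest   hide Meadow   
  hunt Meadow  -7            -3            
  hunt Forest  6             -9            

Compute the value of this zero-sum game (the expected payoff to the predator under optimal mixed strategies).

The predator's indifference between hunt Meadow and hunt Forest determines the prey's mixing probability q:
  the predator's expected payoff from hunt Meadow: q·(-7) + (1−q)·(-3) = -4q - 3
  the predator's expected payoff from hunt Forest: q·6 + (1−q)·(-9) = 15q - 9
  -4q - 3 = 15q - 9  ⇒  -19q = -6  ⇒  q = 6/19.
The value is the predator's expected payoff against this mix (using hunt Meadow): (6/19)·(-7) + (13/19)·(-3) = -81/19.

v = -81/19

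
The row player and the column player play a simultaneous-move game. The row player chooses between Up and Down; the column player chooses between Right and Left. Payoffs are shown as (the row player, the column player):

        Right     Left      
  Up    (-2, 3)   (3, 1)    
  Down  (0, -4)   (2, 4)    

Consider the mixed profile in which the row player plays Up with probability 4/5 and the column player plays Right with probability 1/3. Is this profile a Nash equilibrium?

Yes

Check the column player's indifference given the row player's mix p = 4/5:
  payoff from Right = 8/5; payoff from Left = 8/5 — equal.
Check the row player's indifference given the column player's mix q = 1/3:
  payoff from Up = 4/3; payoff from Down = 4/3 — equal.
Both players are indifferent, so neither can profitably deviate.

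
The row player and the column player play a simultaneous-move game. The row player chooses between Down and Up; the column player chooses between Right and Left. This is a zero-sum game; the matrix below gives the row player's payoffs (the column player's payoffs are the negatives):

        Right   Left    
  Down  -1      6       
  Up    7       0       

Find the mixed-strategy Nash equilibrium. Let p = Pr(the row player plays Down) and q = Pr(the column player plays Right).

For the column player to be willing to mix, the column player must be indifferent between Right and Left, which pins down the row player's mix.
  the column player's payoff to Right: p·1 + (1−p)·(-7) = 8p - 7
  the column player's payoff to Left: p·(-6) + (1−p)·0 = -6p
  8p - 7 = -6p  ⇒  14p = 7  ⇒  p = 1/2.
The column player's mix must leave the row player indifferent between Down and Up.
  the row player's payoff from Down: q·(-1) + (1−q)·6 = -7q + 6
  the row player's payoff from Up: q·7 + (1−q)·0 = 7q
  -7q + 6 = 7q  ⇒  -14q = -6  ⇒  q = 3/7.

p = 1/2, q = 3/7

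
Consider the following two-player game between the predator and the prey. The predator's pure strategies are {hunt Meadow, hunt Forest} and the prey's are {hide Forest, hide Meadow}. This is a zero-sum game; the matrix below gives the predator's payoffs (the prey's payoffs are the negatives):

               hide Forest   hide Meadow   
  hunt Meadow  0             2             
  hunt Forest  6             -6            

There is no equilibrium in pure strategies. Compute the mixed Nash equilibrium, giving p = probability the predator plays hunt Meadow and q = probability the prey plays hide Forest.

p = 6/7, q = 4/7

Set the prey's expected payoff from hide Forest equal to that from hide Meadow:
  the prey's expected payoff from hide Forest: p·0 + (1−p)·(-6) = 6p - 6
  the prey's expected payoff from hide Meadow: p·(-2) + (1−p)·6 = -8p + 6
  6p - 6 = -8p + 6  ⇒  14p = 12  ⇒  p = 6/7.
In a mixed equilibrium the predator is indifferent between hunt Meadow and hunt Forest; this condition fixes q.
  the predator's expected payoff from hunt Meadow: q·0 + (1−q)·2 = -2q + 2
  the predator's expected payoff from hunt Forest: q·6 + (1−q)·(-6) = 12q - 6
  -2q + 2 = 12q - 6  ⇒  -14q = -8  ⇒  q = 4/7.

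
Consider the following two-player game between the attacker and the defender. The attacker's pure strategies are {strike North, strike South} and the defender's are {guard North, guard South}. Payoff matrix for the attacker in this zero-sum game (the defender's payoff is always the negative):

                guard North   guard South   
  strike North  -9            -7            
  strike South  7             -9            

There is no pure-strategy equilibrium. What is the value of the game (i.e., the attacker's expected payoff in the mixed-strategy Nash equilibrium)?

In a mixed equilibrium the attacker is indifferent between strike North and strike South; this condition fixes q.
  the attacker's payoff to strike North: q·(-9) + (1−q)·(-7) = -2q - 7
  the attacker's payoff to strike South: q·7 + (1−q)·(-9) = 16q - 9
  -2q - 7 = 16q - 9  ⇒  -18q = -2  ⇒  q = 1/9.
The value is the attacker's expected payoff against this mix (using strike North): (1/9)·(-9) + (8/9)·(-7) = -65/9.

v = -65/9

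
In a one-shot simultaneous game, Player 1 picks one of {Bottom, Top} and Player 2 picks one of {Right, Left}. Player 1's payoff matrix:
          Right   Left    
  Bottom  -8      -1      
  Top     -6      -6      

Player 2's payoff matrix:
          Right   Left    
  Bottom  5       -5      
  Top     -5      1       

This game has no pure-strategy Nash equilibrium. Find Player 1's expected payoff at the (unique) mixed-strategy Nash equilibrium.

Player 2's mix must leave Player 1 indifferent between Bottom and Top.
  Player 1's payoff to Bottom: q·(-8) + (1−q)·(-1) = -7q - 1
  Player 1's payoff to Top: q·(-6) + (1−q)·(-6) = -6
  -7q - 1 = -6  ⇒  -7q = -5  ⇒  q = 5/7.
At equilibrium Player 1 is indifferent across rows, so Player 1's payoff equals the payoff from Bottom: (5/7)·(-8) + (2/7)·(-1) = -6.

-6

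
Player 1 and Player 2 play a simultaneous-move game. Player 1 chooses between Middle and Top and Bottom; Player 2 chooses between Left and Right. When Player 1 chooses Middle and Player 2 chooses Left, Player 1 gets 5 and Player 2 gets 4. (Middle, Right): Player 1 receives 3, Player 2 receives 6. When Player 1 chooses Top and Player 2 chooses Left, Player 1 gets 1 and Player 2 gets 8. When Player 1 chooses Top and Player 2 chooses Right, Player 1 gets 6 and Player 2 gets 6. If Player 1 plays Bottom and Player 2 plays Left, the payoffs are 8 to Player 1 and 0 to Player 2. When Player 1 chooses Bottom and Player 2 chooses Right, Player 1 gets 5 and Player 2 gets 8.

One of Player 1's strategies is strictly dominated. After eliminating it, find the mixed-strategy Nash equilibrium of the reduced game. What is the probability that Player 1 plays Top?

p = 4/5

Player 1's strategy Middle is strictly dominated by Bottom: 8 > 5 and 5 > 3. Eliminate Middle.
Set Player 2's expected payoff from Left equal to that from Right:
  Player 2's payoff from Left: p·8 + (1−p)·0 = 8p
  Player 2's payoff from Right: p·6 + (1−p)·8 = -2p + 8
  8p = -2p + 8  ⇒  10p = 8  ⇒  p = 4/5.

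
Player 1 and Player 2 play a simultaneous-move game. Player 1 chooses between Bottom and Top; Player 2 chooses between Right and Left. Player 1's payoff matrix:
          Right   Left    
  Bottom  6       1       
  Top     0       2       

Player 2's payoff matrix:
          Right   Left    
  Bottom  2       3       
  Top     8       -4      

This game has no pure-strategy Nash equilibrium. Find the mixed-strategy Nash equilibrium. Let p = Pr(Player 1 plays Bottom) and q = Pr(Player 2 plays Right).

In a mixed equilibrium Player 2 is indifferent between Right and Left; this condition fixes p.
  Player 2's payoff from Right: p·2 + (1−p)·8 = -6p + 8
  Player 2's payoff from Left: p·3 + (1−p)·(-4) = 7p - 4
  -6p + 8 = 7p - 4  ⇒  -13p = -12  ⇒  p = 12/13.
For Player 1 to be willing to mix, Player 1 must be indifferent between Bottom and Top, which pins down Player 2's mix.
  Player 1's expected payoff from Bottom: q·6 + (1−q)·1 = 5q + 1
  Player 1's expected payoff from Top: q·0 + (1−q)·2 = -2q + 2
  5q + 1 = -2q + 2  ⇒  7q = 1  ⇒  q = 1/7.

p = 12/13, q = 1/7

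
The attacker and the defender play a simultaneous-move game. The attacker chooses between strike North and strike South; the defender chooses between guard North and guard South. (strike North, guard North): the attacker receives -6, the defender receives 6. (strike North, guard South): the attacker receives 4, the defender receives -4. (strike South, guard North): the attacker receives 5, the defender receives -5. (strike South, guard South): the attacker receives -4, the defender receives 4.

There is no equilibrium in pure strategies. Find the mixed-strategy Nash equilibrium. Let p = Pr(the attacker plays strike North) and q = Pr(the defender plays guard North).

p = 9/19, q = 8/19

The defender's indifference between guard North and guard South determines the attacker's mixing probability p:
  the defender's payoff from guard North: p·6 + (1−p)·(-5) = 11p - 5
  the defender's payoff from guard South: p·(-4) + (1−p)·4 = -8p + 4
  11p - 5 = -8p + 4  ⇒  19p = 9  ⇒  p = 9/19.
In a mixed equilibrium the attacker is indifferent between strike North and strike South; this condition fixes q.
  the attacker's payoff from strike North: q·(-6) + (1−q)·4 = -10q + 4
  the attacker's payoff from strike South: q·5 + (1−q)·(-4) = 9q - 4
  -10q + 4 = 9q - 4  ⇒  -19q = -8  ⇒  q = 8/19.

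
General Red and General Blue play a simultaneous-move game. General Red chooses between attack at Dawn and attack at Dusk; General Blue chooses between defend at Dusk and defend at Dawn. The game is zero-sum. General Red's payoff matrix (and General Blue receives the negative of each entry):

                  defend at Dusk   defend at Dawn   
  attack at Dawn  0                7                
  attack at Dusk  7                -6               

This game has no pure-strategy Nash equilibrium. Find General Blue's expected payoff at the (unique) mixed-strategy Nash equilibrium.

-49/20

General Blue's indifference between defend at Dusk and defend at Dawn determines General Red's mixing probability p:
  General Blue's payoff to defend at Dusk: p·0 + (1−p)·(-7) = 7p - 7
  General Blue's payoff to defend at Dawn: p·(-7) + (1−p)·6 = -13p + 6
  7p - 7 = -13p + 6  ⇒  20p = 13  ⇒  p = 13/20.
At equilibrium General Blue is indifferent across columns, so General Blue's payoff equals the payoff from defend at Dusk: (13/20)·0 + (7/20)·(-7) = -49/20.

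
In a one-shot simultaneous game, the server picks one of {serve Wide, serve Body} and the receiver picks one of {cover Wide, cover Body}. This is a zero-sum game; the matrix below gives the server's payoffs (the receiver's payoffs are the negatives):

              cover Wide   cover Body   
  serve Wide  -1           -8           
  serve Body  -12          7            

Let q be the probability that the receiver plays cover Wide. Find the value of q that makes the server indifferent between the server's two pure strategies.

q = 15/26

The server's indifference between serve Wide and serve Body determines the receiver's mixing probability q:
  the server's expected payoff from serve Wide: q·(-1) + (1−q)·(-8) = 7q - 8
  the server's expected payoff from serve Body: q·(-12) + (1−q)·7 = -19q + 7
  7q - 8 = -19q + 7  ⇒  26q = 15  ⇒  q = 15/26.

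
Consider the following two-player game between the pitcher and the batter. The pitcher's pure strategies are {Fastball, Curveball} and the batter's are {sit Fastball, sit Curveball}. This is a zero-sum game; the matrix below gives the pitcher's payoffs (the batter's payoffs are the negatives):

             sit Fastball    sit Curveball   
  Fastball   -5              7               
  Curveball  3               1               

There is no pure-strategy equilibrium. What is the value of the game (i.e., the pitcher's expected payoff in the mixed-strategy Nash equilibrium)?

The pitcher's indifference between Fastball and Curveball determines the batter's mixing probability q:
  the pitcher's payoff from Fastball: q·(-5) + (1−q)·7 = -12q + 7
  the pitcher's payoff from Curveball: q·3 + (1−q)·1 = 2q + 1
  -12q + 7 = 2q + 1  ⇒  -14q = -6  ⇒  q = 3/7.
The value is the pitcher's expected payoff against this mix (using Fastball): (3/7)·(-5) + (4/7)·7 = 13/7.

v = 13/7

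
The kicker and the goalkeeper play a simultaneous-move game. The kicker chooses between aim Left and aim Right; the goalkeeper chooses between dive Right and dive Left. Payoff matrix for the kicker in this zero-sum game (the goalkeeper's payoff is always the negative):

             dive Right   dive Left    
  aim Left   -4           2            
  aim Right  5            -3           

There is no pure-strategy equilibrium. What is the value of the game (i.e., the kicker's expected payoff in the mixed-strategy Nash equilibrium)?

Set the kicker's expected payoff from aim Left equal to that from aim Right:
  the kicker's payoff to aim Left: q·(-4) + (1−q)·2 = -6q + 2
  the kicker's payoff to aim Right: q·5 + (1−q)·(-3) = 8q - 3
  -6q + 2 = 8q - 3  ⇒  -14q = -5  ⇒  q = 5/14.
The value is the kicker's expected payoff against this mix (using aim Left): (5/14)·(-4) + (9/14)·2 = -1/7.

v = -1/7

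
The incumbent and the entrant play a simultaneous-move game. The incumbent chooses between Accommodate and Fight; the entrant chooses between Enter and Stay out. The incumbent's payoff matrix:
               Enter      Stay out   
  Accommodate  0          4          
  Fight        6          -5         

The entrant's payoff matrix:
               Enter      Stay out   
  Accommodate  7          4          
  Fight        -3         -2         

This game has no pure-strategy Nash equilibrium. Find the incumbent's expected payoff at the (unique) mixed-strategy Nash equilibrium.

For the incumbent to be willing to mix, the incumbent must be indifferent between Accommodate and Fight, which pins down the entrant's mix.
  the incumbent's payoff to Accommodate: q·0 + (1−q)·4 = -4q + 4
  the incumbent's payoff to Fight: q·6 + (1−q)·(-5) = 11q - 5
  -4q + 4 = 11q - 5  ⇒  -15q = -9  ⇒  q = 3/5.
At equilibrium the incumbent is indifferent across rows, so the incumbent's payoff equals the payoff from Accommodate: (3/5)·0 + (2/5)·4 = 8/5.

8/5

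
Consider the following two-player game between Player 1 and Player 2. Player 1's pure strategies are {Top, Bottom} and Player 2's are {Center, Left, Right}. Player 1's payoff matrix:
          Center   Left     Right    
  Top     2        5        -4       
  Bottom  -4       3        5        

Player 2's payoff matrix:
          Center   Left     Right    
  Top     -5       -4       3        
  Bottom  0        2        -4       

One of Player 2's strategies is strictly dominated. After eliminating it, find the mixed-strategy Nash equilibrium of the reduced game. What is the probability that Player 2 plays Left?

Player 2's strategy Center is strictly dominated by Left: -4 > -5 and 2 > 0. Eliminate Center.
For Player 1 to be willing to mix, Player 1 must be indifferent between Top and Bottom, which pins down Player 2's mix.
  Player 1's payoff from Top: q·5 + (1−q)·(-4) = 9q - 4
  Player 1's payoff from Bottom: q·3 + (1−q)·5 = -2q + 5
  9q - 4 = -2q + 5  ⇒  11q = 9  ⇒  q = 9/11.

q = 9/11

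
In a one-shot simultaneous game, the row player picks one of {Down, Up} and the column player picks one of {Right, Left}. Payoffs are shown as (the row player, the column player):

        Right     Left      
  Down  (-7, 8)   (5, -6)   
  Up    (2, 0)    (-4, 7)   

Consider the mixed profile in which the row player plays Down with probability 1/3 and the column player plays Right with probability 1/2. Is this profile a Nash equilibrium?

Yes

Check the column player's indifference given the row player's mix p = 1/3:
  payoff from Right = 8/3; payoff from Left = 8/3 — equal.
Check the row player's indifference given the column player's mix q = 1/2:
  payoff from Down = -1; payoff from Up = -1 — equal.
Both players are indifferent, so neither can profitably deviate.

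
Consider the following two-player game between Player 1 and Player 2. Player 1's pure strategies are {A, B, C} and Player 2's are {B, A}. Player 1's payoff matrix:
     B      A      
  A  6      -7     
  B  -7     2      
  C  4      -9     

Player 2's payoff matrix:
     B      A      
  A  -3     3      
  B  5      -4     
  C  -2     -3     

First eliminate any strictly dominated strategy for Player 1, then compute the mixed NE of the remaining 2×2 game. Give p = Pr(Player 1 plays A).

p = 3/5

Player 1's strategy C is strictly dominated by A: 6 > 4 and -7 > -9. Eliminate C.
Player 2's indifference between B and A determines Player 1's mixing probability p:
  Player 2's payoff from B: p·(-3) + (1−p)·5 = -8p + 5
  Player 2's payoff from A: p·3 + (1−p)·(-4) = 7p - 4
  -8p + 5 = 7p - 4  ⇒  -15p = -9  ⇒  p = 3/5.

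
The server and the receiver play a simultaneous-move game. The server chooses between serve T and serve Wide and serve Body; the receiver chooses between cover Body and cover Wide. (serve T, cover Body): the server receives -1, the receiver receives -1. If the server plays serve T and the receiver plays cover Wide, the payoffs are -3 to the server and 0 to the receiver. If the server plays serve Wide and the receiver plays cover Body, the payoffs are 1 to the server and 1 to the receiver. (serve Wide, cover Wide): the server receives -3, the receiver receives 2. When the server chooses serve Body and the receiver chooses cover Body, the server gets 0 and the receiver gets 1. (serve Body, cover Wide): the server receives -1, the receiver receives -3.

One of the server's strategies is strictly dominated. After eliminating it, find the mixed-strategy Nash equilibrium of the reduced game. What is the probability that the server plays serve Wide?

The server's strategy serve T is strictly dominated by serve Body: 0 > -1 and -1 > -3. Eliminate serve T.
Set the receiver's expected payoff from cover Body equal to that from cover Wide:
  the receiver's payoff to cover Body: p·1 + (1−p)·1 = 1
  the receiver's payoff to cover Wide: p·2 + (1−p)·(-3) = 5p - 3
  1 = 5p - 3  ⇒  -5p = -4  ⇒  p = 4/5.

p = 4/5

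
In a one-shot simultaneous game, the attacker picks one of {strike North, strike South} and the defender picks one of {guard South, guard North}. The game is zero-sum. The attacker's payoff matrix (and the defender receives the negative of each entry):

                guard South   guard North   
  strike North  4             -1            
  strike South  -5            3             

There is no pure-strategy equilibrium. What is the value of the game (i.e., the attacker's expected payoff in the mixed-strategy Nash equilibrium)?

The attacker's indifference between strike North and strike South determines the defender's mixing probability q:
  the attacker's payoff from strike North: q·4 + (1−q)·(-1) = 5q - 1
  the attacker's payoff from strike South: q·(-5) + (1−q)·3 = -8q + 3
  5q - 1 = -8q + 3  ⇒  13q = 4  ⇒  q = 4/13.
The value is the attacker's expected payoff against this mix (using strike North): (4/13)·4 + (9/13)·(-1) = 7/13.

v = 7/13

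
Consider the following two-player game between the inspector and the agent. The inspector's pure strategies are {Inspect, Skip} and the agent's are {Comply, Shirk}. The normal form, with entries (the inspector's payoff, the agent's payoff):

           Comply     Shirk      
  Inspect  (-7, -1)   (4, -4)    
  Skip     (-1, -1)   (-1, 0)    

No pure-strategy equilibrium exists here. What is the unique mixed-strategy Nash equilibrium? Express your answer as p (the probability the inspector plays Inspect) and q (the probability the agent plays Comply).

p = 1/4, q = 5/11

The inspector's mix must leave the agent indifferent between Comply and Shirk.
  the agent's payoff to Comply: p·(-1) + (1−p)·(-1) = -1
  the agent's payoff to Shirk: p·(-4) + (1−p)·0 = -4p
  -1 = -4p  ⇒  4p = 1  ⇒  p = 1/4.
The agent's mix must leave the inspector indifferent between Inspect and Skip.
  the inspector's payoff to Inspect: q·(-7) + (1−q)·4 = -11q + 4
  the inspector's payoff to Skip: q·(-1) + (1−q)·(-1) = -1
  -11q + 4 = -1  ⇒  -11q = -5  ⇒  q = 5/11.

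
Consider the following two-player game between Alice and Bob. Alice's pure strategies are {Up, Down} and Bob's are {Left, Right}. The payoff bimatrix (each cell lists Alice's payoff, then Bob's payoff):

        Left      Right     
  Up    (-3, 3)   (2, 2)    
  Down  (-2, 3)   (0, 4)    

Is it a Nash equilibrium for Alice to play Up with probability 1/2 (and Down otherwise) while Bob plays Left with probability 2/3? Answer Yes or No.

Yes

Check Bob's indifference given Alice's mix p = 1/2:
  payoff from Left = 3; payoff from Right = 3 — equal.
Check Alice's indifference given Bob's mix q = 2/3:
  payoff from Up = -4/3; payoff from Down = -4/3 — equal.
Both players are indifferent, so neither can profitably deviate.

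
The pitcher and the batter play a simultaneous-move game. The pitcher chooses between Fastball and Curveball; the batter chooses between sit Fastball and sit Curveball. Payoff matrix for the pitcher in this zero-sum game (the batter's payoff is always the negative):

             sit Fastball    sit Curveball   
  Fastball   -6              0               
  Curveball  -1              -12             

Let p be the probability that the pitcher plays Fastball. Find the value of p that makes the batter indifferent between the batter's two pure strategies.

The pitcher's mix must leave the batter indifferent between sit Fastball and sit Curveball.
  the batter's payoff from sit Fastball: p·6 + (1−p)·1 = 5p + 1
  the batter's payoff from sit Curveball: p·0 + (1−p)·12 = -12p + 12
  5p + 1 = -12p + 12  ⇒  17p = 11  ⇒  p = 11/17.

p = 11/17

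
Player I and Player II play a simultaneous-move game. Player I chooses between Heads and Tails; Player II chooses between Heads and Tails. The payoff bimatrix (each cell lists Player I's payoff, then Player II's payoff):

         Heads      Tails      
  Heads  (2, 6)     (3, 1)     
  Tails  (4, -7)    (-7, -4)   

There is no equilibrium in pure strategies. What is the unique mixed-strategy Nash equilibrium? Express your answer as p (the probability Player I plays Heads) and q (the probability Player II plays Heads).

p = 3/8, q = 5/6

Player II's indifference between Heads and Tails determines Player I's mixing probability p:
  Player II's expected payoff from Heads: p·6 + (1−p)·(-7) = 13p - 7
  Player II's expected payoff from Tails: p·1 + (1−p)·(-4) = 5p - 4
  13p - 7 = 5p - 4  ⇒  8p = 3  ⇒  p = 3/8.
Set Player I's expected payoff from Heads equal to that from Tails:
  Player I's payoff to Heads: q·2 + (1−q)·3 = -q + 3
  Player I's payoff to Tails: q·4 + (1−q)·(-7) = 11q - 7
  -q + 3 = 11q - 7  ⇒  -12q = -10  ⇒  q = 5/6.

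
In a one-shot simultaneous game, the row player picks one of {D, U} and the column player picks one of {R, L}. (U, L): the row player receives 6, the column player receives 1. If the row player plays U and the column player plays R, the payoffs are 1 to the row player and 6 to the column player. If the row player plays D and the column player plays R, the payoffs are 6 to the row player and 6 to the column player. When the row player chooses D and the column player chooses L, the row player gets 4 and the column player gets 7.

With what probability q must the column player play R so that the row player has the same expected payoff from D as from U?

q = 2/7

The column player's mix must leave the row player indifferent between D and U.
  the row player's payoff to D: q·6 + (1−q)·4 = 2q + 4
  the row player's payoff to U: q·1 + (1−q)·6 = -5q + 6
  2q + 4 = -5q + 6  ⇒  7q = 2  ⇒  q = 2/7.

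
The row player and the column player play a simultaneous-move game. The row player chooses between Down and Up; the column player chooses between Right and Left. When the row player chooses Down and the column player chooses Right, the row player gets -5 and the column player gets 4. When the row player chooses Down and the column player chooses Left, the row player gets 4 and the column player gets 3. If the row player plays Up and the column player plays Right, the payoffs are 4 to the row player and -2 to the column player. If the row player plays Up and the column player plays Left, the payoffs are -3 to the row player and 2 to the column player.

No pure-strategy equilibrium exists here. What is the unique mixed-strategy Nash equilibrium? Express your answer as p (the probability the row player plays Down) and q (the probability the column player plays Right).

Set the column player's expected payoff from Right equal to that from Left:
  the column player's expected payoff from Right: p·4 + (1−p)·(-2) = 6p - 2
  the column player's expected payoff from Left: p·3 + (1−p)·2 = p + 2
  6p - 2 = p + 2  ⇒  5p = 4  ⇒  p = 4/5.
For the row player to be willing to mix, the row player must be indifferent between Down and Up, which pins down the column player's mix.
  the row player's payoff from Down: q·(-5) + (1−q)·4 = -9q + 4
  the row player's payoff from Up: q·4 + (1−q)·(-3) = 7q - 3
  -9q + 4 = 7q - 3  ⇒  -16q = -7  ⇒  q = 7/16.

p = 4/5, q = 7/16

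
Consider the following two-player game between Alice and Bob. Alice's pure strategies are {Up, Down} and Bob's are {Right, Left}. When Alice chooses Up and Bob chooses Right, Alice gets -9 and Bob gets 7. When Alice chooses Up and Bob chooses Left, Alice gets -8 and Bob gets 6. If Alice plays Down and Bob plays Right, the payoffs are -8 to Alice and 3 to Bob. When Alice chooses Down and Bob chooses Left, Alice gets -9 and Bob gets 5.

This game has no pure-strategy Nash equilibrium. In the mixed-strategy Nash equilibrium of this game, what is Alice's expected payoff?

Bob's mix must leave Alice indifferent between Up and Down.
  Alice's payoff to Up: q·(-9) + (1−q)·(-8) = -q - 8
  Alice's payoff to Down: q·(-8) + (1−q)·(-9) = q - 9
  -q - 8 = q - 9  ⇒  -2q = -1  ⇒  q = 1/2.
At equilibrium Alice is indifferent across rows, so Alice's payoff equals the payoff from Up: (1/2)·(-9) + (1/2)·(-8) = -17/2.

-17/2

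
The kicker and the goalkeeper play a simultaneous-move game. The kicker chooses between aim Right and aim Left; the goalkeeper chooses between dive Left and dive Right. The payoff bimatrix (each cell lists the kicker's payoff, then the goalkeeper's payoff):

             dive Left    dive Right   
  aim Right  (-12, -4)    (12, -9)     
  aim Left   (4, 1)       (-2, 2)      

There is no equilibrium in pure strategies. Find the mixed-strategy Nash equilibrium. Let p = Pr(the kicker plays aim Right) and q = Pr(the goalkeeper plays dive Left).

p = 1/6, q = 7/15

The goalkeeper's indifference between dive Left and dive Right determines the kicker's mixing probability p:
  the goalkeeper's payoff to dive Left: p·(-4) + (1−p)·1 = -5p + 1
  the goalkeeper's payoff to dive Right: p·(-9) + (1−p)·2 = -11p + 2
  -5p + 1 = -11p + 2  ⇒  6p = 1  ⇒  p = 1/6.
For the kicker to be willing to mix, the kicker must be indifferent between aim Right and aim Left, which pins down the goalkeeper's mix.
  the kicker's payoff from aim Right: q·(-12) + (1−q)·12 = -24q + 12
  the kicker's payoff from aim Left: q·4 + (1−q)·(-2) = 6q - 2
  -24q + 12 = 6q - 2  ⇒  -30q = -14  ⇒  q = 7/15.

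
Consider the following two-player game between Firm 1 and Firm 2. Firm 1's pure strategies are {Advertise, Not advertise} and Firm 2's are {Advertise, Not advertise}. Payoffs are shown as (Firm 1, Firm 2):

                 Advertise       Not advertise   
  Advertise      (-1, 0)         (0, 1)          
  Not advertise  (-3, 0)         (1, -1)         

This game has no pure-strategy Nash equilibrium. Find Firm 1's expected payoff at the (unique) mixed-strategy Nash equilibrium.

Firm 1's indifference between Advertise and Not advertise determines Firm 2's mixing probability q:
  Firm 1's expected payoff from Advertise: q·(-1) + (1−q)·0 = -q
  Firm 1's expected payoff from Not advertise: q·(-3) + (1−q)·1 = -4q + 1
  -q = -4q + 1  ⇒  3q = 1  ⇒  q = 1/3.
At equilibrium Firm 1 is indifferent across rows, so Firm 1's payoff equals the payoff from Advertise: (1/3)·(-1) + (2/3)·0 = -1/3.

-1/3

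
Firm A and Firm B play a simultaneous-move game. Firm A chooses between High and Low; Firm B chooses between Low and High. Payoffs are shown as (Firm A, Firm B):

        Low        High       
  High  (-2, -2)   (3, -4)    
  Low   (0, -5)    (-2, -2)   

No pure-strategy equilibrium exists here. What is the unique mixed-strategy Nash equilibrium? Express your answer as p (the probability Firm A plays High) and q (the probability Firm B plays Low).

In a mixed equilibrium Firm B is indifferent between Low and High; this condition fixes p.
  Firm B's payoff to Low: p·(-2) + (1−p)·(-5) = 3p - 5
  Firm B's payoff to High: p·(-4) + (1−p)·(-2) = -2p - 2
  3p - 5 = -2p - 2  ⇒  5p = 3  ⇒  p = 3/5.
In a mixed equilibrium Firm A is indifferent between High and Low; this condition fixes q.
  Firm A's payoff to High: q·(-2) + (1−q)·3 = -5q + 3
  Firm A's payoff to Low: q·0 + (1−q)·(-2) = 2q - 2
  -5q + 3 = 2q - 2  ⇒  -7q = -5  ⇒  q = 5/7.

p = 3/5, q = 5/7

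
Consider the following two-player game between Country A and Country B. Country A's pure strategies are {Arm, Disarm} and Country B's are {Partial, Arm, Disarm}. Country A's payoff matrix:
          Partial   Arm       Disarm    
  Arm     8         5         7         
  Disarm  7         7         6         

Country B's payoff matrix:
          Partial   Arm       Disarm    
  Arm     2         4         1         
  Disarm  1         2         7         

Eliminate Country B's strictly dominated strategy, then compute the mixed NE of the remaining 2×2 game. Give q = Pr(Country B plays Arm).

q = 1/3

Country B's strategy Partial is strictly dominated by Arm: 4 > 2 and 2 > 1. Eliminate Partial.
Set Country A's expected payoff from Arm equal to that from Disarm:
  Country A's payoff from Arm: q·5 + (1−q)·7 = -2q + 7
  Country A's payoff from Disarm: q·7 + (1−q)·6 = q + 6
  -2q + 7 = q + 6  ⇒  -3q = -1  ⇒  q = 1/3.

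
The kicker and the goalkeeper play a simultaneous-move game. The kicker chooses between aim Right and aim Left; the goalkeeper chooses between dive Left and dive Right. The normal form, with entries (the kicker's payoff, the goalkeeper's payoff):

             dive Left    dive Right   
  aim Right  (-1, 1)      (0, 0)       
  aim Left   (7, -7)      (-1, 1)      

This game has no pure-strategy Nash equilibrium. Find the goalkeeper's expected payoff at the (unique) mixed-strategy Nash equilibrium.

1/9

The goalkeeper's indifference between dive Left and dive Right determines the kicker's mixing probability p:
  the goalkeeper's payoff from dive Left: p·1 + (1−p)·(-7) = 8p - 7
  the goalkeeper's payoff from dive Right: p·0 + (1−p)·1 = -p + 1
  8p - 7 = -p + 1  ⇒  9p = 8  ⇒  p = 8/9.
At equilibrium the goalkeeper is indifferent across columns, so the goalkeeper's payoff equals the payoff from dive Left: (8/9)·1 + (1/9)·(-7) = 1/9.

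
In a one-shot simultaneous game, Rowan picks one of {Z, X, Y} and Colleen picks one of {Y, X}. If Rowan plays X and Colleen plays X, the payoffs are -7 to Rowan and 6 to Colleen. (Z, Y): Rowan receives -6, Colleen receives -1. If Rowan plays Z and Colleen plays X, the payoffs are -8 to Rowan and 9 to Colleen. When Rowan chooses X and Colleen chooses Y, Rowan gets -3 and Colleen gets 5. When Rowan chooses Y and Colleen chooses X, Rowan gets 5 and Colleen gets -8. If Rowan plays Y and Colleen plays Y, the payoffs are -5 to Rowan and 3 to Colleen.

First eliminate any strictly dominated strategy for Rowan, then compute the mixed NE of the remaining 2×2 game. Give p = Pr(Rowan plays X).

Rowan's strategy Z is strictly dominated by X: -3 > -6 and -7 > -8. Eliminate Z.
In a mixed equilibrium Colleen is indifferent between Y and X; this condition fixes p.
  Colleen's payoff to Y: p·5 + (1−p)·3 = 2p + 3
  Colleen's payoff to X: p·6 + (1−p)·(-8) = 14p - 8
  2p + 3 = 14p - 8  ⇒  -12p = -11  ⇒  p = 11/12.

p = 11/12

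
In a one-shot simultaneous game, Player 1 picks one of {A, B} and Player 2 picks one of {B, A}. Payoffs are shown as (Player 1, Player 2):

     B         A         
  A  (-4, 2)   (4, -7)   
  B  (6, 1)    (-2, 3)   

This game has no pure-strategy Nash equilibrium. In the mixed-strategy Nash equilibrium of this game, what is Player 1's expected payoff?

Set Player 1's expected payoff from A equal to that from B:
  Player 1's payoff to A: q·(-4) + (1−q)·4 = -8q + 4
  Player 1's payoff to B: q·6 + (1−q)·(-2) = 8q - 2
  -8q + 4 = 8q - 2  ⇒  -16q = -6  ⇒  q = 3/8.
At equilibrium Player 1 is indifferent across rows, so Player 1's payoff equals the payoff from A: (3/8)·(-4) + (5/8)·4 = 1.

1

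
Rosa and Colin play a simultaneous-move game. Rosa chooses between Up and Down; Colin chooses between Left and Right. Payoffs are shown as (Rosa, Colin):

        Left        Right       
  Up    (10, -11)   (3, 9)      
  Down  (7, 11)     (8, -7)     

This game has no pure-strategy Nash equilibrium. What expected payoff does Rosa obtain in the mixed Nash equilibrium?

59/8

In a mixed equilibrium Rosa is indifferent between Up and Down; this condition fixes q.
  Rosa's payoff from Up: q·10 + (1−q)·3 = 7q + 3
  Rosa's payoff from Down: q·7 + (1−q)·8 = -q + 8
  7q + 3 = -q + 8  ⇒  8q = 5  ⇒  q = 5/8.
At equilibrium Rosa is indifferent across rows, so Rosa's payoff equals the payoff from Up: (5/8)·10 + (3/8)·3 = 59/8.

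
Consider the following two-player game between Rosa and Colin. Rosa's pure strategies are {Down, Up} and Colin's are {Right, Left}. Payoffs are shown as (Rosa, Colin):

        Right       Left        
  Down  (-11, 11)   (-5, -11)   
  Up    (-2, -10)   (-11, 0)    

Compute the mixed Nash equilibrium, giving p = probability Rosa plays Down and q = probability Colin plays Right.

p = 5/16, q = 2/5

For Colin to be willing to mix, Colin must be indifferent between Right and Left, which pins down Rosa's mix.
  Colin's payoff from Right: p·11 + (1−p)·(-10) = 21p - 10
  Colin's payoff from Left: p·(-11) + (1−p)·0 = -11p
  21p - 10 = -11p  ⇒  32p = 10  ⇒  p = 5/16.
Colin's mix must leave Rosa indifferent between Down and Up.
  Rosa's expected payoff from Down: q·(-11) + (1−q)·(-5) = -6q - 5
  Rosa's expected payoff from Up: q·(-2) + (1−q)·(-11) = 9q - 11
  -6q - 5 = 9q - 11  ⇒  -15q = -6  ⇒  q = 2/5.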